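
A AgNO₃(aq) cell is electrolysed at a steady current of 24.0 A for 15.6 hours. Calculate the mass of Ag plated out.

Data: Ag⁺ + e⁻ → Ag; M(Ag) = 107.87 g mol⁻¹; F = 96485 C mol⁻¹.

Q = I·t = 24.00 A × 56160 s = 1348000 C.
n(e⁻) = Q/F = 1348000 / 96485 = 13.97 mol.
Ag⁺ + e⁻ → Ag, so n(Ag) = n(e⁻)/1 = 13.97 mol.
m = n·M = 13.97 × 107.87 = 1510 g.

1510 g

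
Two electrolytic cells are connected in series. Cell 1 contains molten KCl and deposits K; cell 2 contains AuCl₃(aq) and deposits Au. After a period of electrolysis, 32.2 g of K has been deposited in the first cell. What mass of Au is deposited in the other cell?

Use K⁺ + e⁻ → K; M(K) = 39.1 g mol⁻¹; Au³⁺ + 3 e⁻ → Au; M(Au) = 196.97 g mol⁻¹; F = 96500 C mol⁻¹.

54.1 g

n(K) = 32.2 / 39.1 = 0.8235 mol.
Since K⁺ + e⁻ → K, n(e⁻) passed = 1 × 0.8235 = 0.8235 mol.
Cells in series carry the same charge, so the same 0.8235 mol of electrons passes through cell 2.
Au³⁺ + 3 e⁻ → Au, so n(Au) = 0.8235 / 3 = 0.2745 mol.
m(Au) = 0.2745 × 196.97 = 54.1 g.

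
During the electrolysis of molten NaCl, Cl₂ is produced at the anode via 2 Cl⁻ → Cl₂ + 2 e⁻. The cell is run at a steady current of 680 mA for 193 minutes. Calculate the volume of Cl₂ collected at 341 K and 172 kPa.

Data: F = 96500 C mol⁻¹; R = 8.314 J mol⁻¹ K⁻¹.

Q = I·t = 0.6800 A × 11580 s = 7874 C.
n(e⁻) = Q/F = 7874 / 96500 = 0.08160 mol.
2 electrons are transferred per Cl₂ molecule, so n(Cl₂) = 0.08160 / 2 = 0.04080 mol.
V = nRT/P = (0.04080 × 8.314 × 341) / (172 × 10³ Pa) = 6.73 × 10⁻⁴ m³ = 0.673 L.

0.673 L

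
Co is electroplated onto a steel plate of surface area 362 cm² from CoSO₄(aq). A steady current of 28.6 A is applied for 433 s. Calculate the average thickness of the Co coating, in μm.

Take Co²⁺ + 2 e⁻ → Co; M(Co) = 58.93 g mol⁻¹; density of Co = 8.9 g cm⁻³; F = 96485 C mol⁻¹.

11.7 μm

Q = I·t = 28.60 × 433.00 = 12380 C; n(e⁻) = 0.1283 mol.
n(Co) = n(e⁻)/2 = 0.06417 mol, so m = 0.06417 × 58.93 = 3.782 g.
Volume = m/ρ = 3.782 / 8.9 = 0.4249 cm³.
Thickness = V/A = 0.4249 / 362 = 0.00117 cm = 11.7 μm.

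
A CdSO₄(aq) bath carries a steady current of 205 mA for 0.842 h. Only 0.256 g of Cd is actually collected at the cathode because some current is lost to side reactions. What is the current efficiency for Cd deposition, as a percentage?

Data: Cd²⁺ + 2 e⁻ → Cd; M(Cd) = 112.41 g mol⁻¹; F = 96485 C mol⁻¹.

70.7 %

Q = I·t = 0.2050 × 3031.2 = 621.4 C; n(e⁻) = 621.4/96485 = 0.006440 mol.
Theoretical n(Cd) = n(e⁻)/2 = 0.003220 mol, i.e. m_theo = 0.003220 × 112.41 = 0.3620 g.
Efficiency = m_actual / m_theo = 0.256 / 0.3620 = 70.7 %.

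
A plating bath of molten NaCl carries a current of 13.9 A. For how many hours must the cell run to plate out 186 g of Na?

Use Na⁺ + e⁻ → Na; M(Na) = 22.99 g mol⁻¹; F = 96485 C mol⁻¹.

n(Na) = m/M = 186 / 22.99 = 8.090 mol.
Each Na atom requires 1 electron, so n(e⁻) = 1 × 8.090 = 8.090 mol.
Q = n(e⁻)·F = 8.090 × 96485 = 780600 C.
t = Q/I = 780600 / 13.90 A = 56160 s = 15.6 h.

15.6 h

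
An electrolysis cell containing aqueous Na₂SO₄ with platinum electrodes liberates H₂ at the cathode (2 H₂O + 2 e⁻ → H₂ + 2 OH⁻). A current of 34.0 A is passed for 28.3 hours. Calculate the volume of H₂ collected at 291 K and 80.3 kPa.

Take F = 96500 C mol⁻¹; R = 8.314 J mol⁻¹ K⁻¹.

Q = I·t = 34.00 A × 101880 s = 3464000 C.
n(e⁻) = Q/F = 3464000 / 96500 = 35.90 mol.
2 electrons are transferred per H₂ molecule, so n(H₂) = 35.90 / 2 = 17.95 mol.
V = nRT/P = (17.95 × 8.314 × 291) / (80.3 × 10³ Pa) = 0.541 m³ = 541 L.

541 L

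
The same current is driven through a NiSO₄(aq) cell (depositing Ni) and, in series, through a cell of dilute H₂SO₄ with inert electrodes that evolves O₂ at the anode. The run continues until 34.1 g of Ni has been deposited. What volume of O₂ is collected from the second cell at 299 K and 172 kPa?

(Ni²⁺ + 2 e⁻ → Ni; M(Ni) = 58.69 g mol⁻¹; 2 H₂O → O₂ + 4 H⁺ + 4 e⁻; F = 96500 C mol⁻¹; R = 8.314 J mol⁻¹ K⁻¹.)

n(Ni) = 34.1 / 58.69 = 0.5810 mol, so n(e⁻) = 2 × 0.5810 = 1.162 mol.
The cells are in series, so the same 1.162 mol of electrons passes through the second cell.
2 H₂O → O₂ + 4 H⁺ + 4 e⁻ — 4 mol e⁻ per mol O₂, so n(O₂) = 1.162/4 = 0.2905 mol.
V = nRT/P = (0.2905 × 8.314 × 299) / (172 × 10³) = 0.00420 m³ = 4.20 L.

4.20 L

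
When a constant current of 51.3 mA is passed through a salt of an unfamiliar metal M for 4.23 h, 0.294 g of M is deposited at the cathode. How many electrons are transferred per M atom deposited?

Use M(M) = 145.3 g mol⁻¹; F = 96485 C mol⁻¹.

Q = I·t = 0.05130 A × 15228 s = 781.2 C, so n(e⁻) = 781.2/96485 = 0.008097 mol.
n(M) deposited = 0.294 / 145.3 = 0.002023 mol.
Electrons per atom = n(e⁻)/n(M) = 0.008097 / 0.002023 = 4.00 ≈ 4, so the ion is M⁴⁺.

4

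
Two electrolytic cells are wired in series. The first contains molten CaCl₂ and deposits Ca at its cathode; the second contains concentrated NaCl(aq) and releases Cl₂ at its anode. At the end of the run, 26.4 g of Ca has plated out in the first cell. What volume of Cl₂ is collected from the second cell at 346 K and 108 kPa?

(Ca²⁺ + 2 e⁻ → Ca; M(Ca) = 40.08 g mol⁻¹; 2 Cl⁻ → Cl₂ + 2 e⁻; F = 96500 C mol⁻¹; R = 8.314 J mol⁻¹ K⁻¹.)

17.5 L

n(Ca) = 26.4 / 40.08 = 0.6587 mol, so n(e⁻) = 2 × 0.6587 = 1.317 mol.
The cells are in series, so the same 1.317 mol of electrons passes through the second cell.
2 Cl⁻ → Cl₂ + 2 e⁻ — 2 mol e⁻ per mol Cl₂, so n(Cl₂) = 1.317/2 = 0.6587 mol.
V = nRT/P = (0.6587 × 8.314 × 346) / (108 × 10³) = 0.0175 m³ = 17.5 L.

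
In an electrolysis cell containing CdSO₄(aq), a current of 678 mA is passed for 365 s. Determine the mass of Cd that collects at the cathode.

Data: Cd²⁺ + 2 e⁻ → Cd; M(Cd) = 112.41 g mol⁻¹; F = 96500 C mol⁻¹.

Q = I·t = 0.6780 A × 365.00 s = 247.5 C.
n(e⁻) = Q/F = 247.5 / 96500 = 0.002564 mol.
Cd²⁺ + 2 e⁻ → Cd, so n(Cd) = n(e⁻)/2 = 0.001282 mol.
m = n·M = 0.001282 × 112.41 = 0.144 g.

0.144 g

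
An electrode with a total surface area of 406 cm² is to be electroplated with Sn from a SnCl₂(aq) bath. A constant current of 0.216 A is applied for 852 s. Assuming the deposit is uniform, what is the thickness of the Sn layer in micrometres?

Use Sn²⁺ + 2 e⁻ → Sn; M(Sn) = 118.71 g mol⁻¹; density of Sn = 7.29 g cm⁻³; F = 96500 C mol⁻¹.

0.382 μm

Q = I·t = 0.2160 × 852.00 = 184.0 C; n(e⁻) = 0.001907 mol.
n(Sn) = n(e⁻)/2 = 0.0009535 mol, so m = 0.0009535 × 118.71 = 0.1132 g.
Volume = m/ρ = 0.1132 / 7.29 = 0.01553 cm³.
Thickness = V/A = 0.01553 / 406 = 3.82 × 10⁻⁵ cm = 0.382 μm.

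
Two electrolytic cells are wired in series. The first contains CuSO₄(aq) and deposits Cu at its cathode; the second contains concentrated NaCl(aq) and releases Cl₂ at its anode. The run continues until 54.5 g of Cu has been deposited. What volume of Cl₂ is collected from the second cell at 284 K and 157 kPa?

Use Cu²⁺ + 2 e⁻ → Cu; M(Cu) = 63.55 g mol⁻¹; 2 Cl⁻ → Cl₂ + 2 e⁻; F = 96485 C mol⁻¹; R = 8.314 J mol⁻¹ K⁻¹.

n(Cu) = 54.5 / 63.55 = 0.8576 mol, so n(e⁻) = 2 × 0.8576 = 1.715 mol.
The cells are in series, so the same 1.715 mol of electrons passes through the second cell.
2 Cl⁻ → Cl₂ + 2 e⁻ — 2 mol e⁻ per mol Cl₂, so n(Cl₂) = 1.715/2 = 0.8576 mol.
V = nRT/P = (0.8576 × 8.314 × 284) / (157 × 10³) = 0.0129 m³ = 12.9 L.

12.9 L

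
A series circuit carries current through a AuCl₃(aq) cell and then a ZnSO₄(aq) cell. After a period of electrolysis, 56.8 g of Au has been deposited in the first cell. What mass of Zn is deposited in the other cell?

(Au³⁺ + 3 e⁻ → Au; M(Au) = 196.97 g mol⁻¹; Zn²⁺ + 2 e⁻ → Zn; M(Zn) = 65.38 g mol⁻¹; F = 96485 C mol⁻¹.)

n(Au) = 56.8 / 196.97 = 0.2884 mol.
Since Au³⁺ + 3 e⁻ → Au, n(e⁻) passed = 3 × 0.2884 = 0.8651 mol.
Cells in series carry the same charge, so the same 0.8651 mol of electrons passes through cell 2.
Zn²⁺ + 2 e⁻ → Zn, so n(Zn) = 0.8651 / 2 = 0.4326 mol.
m(Zn) = 0.4326 × 65.38 = 28.3 g.

28.3 g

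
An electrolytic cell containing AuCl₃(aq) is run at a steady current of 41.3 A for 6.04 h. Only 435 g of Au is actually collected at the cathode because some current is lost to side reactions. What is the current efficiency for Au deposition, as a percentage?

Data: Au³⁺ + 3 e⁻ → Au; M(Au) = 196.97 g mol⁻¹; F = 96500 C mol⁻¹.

Q = I·t = 41.30 × 21744 = 898000 C; n(e⁻) = 898000/96500 = 9.306 mol.
Theoretical n(Au) = n(e⁻)/3 = 3.102 mol, i.e. m_theo = 3.102 × 196.97 = 611.0 g.
Efficiency = m_actual / m_theo = 435 / 611.0 = 71.2 %.

71.2 %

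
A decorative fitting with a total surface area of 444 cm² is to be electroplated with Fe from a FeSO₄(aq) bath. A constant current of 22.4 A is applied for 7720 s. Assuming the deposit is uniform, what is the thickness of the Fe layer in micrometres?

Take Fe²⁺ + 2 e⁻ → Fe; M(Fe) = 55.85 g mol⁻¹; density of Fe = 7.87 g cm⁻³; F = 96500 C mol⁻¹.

Q = I·t = 22.40 × 7720.0 = 172900 C; n(e⁻) = 1.792 mol.
n(Fe) = n(e⁻)/2 = 0.8960 mol, so m = 0.8960 × 55.85 = 50.04 g.
Volume = m/ρ = 50.04 / 7.87 = 6.359 cm³.
Thickness = V/A = 6.359 / 444 = 0.0143 cm = 143 μm.

143 μm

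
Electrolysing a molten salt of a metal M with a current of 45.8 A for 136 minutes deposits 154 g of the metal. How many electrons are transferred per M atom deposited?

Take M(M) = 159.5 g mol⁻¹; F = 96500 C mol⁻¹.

Q = I·t = 45.80 A × 8160.0 s = 373700 C, so n(e⁻) = 373700/96500 = 3.873 mol.
n(M) deposited = 154 / 159.5 = 0.9655 mol.
Electrons per atom = n(e⁻)/n(M) = 3.873 / 0.9655 = 4.01 ≈ 4, so the ion is M⁴⁺.

4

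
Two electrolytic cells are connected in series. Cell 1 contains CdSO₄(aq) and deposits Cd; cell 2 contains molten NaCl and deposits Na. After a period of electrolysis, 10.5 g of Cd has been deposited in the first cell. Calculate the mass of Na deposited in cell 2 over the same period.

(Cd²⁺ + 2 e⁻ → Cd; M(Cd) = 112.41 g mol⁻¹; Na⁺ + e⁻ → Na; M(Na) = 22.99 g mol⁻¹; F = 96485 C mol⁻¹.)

n(Cd) = 10.5 / 112.41 = 0.09341 mol.
Since Cd²⁺ + 2 e⁻ → Cd, n(e⁻) passed = 2 × 0.09341 = 0.1868 mol.
Cells in series carry the same charge, so the same 0.1868 mol of electrons passes through cell 2.
Na⁺ + e⁻ → Na, so n(Na) = 0.1868 / 1 = 0.1868 mol.
m(Na) = 0.1868 × 22.99 = 4.29 g.

4.29 g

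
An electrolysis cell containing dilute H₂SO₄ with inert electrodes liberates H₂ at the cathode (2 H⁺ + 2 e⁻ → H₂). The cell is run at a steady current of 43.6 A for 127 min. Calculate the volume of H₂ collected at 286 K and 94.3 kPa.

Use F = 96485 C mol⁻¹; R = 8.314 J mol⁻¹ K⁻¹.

Q = I·t = 43.60 A × 7620.0 s = 332200 C.
n(e⁻) = Q/F = 332200 / 96485 = 3.443 mol.
2 electrons are transferred per H₂ molecule, so n(H₂) = 3.443 / 2 = 1.722 mol.
V = nRT/P = (1.722 × 8.314 × 286) / (94.3 × 10³ Pa) = 0.0434 m³ = 43.4 L.

43.4 L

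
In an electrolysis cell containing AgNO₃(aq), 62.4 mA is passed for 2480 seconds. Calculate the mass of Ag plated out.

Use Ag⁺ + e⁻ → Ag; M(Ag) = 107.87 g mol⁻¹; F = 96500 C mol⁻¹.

Q = I·t = 0.06240 A × 2480.0 s = 154.8 C.
n(e⁻) = Q/F = 154.8 / 96500 = 0.001604 mol.
Ag⁺ + e⁻ → Ag, so n(Ag) = n(e⁻)/1 = 0.001604 mol.
m = n·M = 0.001604 × 107.87 = 0.173 g.

0.173 g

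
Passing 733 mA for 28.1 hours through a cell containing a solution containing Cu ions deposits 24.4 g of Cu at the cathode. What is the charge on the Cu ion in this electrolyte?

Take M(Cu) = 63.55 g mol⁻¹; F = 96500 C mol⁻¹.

Q = I·t = 0.7330 A × 101160 s = 74150 C, so n(e⁻) = 74150/96500 = 0.7684 mol.
n(Cu) deposited = 24.4 / 63.55 = 0.3839 mol.
Electrons per atom = n(e⁻)/n(Cu) = 0.7684 / 0.3839 = 2.00 ≈ 2, so the ion is Cu²⁺.

+2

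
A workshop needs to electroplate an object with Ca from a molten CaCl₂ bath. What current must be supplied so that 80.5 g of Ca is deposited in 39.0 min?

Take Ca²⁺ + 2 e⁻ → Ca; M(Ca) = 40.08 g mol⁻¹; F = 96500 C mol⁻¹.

n(Ca) = 80.5 / 40.08 = 2.008 mol.
n(e⁻) = 2 × 2.008 = 4.017 mol.
Q = n(e⁻)·F = 4.017 × 96500 = 387600 C.
I = Q/t = 387600 / 2340.0 s = 166 A.

166 A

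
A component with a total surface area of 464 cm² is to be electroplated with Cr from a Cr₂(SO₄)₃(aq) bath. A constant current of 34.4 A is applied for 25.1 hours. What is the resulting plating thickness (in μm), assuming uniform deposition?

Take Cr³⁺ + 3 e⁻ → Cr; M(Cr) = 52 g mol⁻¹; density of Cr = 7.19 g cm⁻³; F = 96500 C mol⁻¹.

1670 μm

Q = I·t = 34.40 × 90360 = 3108000 C; n(e⁻) = 32.21 mol.
n(Cr) = n(e⁻)/3 = 10.74 mol, so m = 10.74 × 52 = 558.3 g.
Volume = m/ρ = 558.3 / 7.19 = 77.65 cm³.
Thickness = V/A = 77.65 / 464 = 0.167 cm = 1670 μm.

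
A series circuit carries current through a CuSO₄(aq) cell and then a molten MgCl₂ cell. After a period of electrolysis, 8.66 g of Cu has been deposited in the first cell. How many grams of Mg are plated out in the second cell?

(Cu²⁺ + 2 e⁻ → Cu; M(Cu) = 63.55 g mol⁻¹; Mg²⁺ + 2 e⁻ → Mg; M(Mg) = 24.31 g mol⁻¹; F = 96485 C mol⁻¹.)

3.31 g

n(Cu) = 8.66 / 63.55 = 0.1363 mol.
Since Cu²⁺ + 2 e⁻ → Cu, n(e⁻) passed = 2 × 0.1363 = 0.2725 mol.
Cells in series carry the same charge, so the same 0.2725 mol of electrons passes through cell 2.
Mg²⁺ + 2 e⁻ → Mg, so n(Mg) = 0.2725 / 2 = 0.1363 mol.
m(Mg) = 0.1363 × 24.31 = 3.31 g.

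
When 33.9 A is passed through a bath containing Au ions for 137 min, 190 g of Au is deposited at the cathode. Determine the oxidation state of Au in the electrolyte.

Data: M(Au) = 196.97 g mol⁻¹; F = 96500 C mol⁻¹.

Q = I·t = 33.90 A × 8220.0 s = 278700 C, so n(e⁻) = 278700/96500 = 2.888 mol.
n(Au) deposited = 190 / 196.97 = 0.9646 mol.
Electrons per atom = n(e⁻)/n(Au) = 2.888 / 0.9646 = 2.99 ≈ 3, so the ion is Au³⁺.

+3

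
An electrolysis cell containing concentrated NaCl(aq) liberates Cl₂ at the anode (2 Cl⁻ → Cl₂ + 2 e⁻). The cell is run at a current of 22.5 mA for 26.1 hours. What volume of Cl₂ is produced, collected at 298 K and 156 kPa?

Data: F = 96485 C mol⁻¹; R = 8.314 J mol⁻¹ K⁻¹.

0.174 L

Q = I·t = 0.02250 A × 93960 s = 2114 C.
n(e⁻) = Q/F = 2114 / 96485 = 0.02191 mol.
2 electrons are transferred per Cl₂ molecule, so n(Cl₂) = 0.02191 / 2 = 0.01096 mol.
V = nRT/P = (0.01096 × 8.314 × 298) / (156 × 10³ Pa) = 1.74 × 10⁻⁴ m³ = 0.174 L.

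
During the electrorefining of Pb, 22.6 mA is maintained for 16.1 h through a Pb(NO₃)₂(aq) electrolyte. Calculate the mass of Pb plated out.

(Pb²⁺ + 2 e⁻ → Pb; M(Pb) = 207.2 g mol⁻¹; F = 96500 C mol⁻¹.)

1.41 g

Q = I·t = 0.02260 A × 57960 s = 1310 C.
n(e⁻) = Q/F = 1310 / 96500 = 0.01357 mol.
Pb²⁺ + 2 e⁻ → Pb, so n(Pb) = n(e⁻)/2 = 0.006787 mol.
m = n·M = 0.006787 × 207.2 = 1.41 g.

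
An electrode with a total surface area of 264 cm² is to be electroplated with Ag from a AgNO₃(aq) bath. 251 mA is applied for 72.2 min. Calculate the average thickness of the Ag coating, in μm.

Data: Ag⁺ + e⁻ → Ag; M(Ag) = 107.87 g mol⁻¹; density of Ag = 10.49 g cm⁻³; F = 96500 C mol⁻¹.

4.39 μm

Q = I·t = 0.2510 × 4332.0 = 1087 C; n(e⁻) = 0.01127 mol.
n(Ag) = n(e⁻)/1 = 0.01127 mol, so m = 0.01127 × 107.87 = 1.215 g.
Volume = m/ρ = 1.215 / 10.49 = 0.1159 cm³.
Thickness = V/A = 0.1159 / 264 = 4.39 × 10⁻⁴ cm = 4.39 μm.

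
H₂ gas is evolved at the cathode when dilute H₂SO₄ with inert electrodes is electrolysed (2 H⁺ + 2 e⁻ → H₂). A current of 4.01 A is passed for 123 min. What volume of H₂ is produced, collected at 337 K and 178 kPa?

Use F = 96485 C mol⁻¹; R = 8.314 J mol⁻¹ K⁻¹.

Q = I·t = 4.010 A × 7380.0 s = 29590 C.
n(e⁻) = Q/F = 29590 / 96485 = 0.3067 mol.
2 electrons are transferred per H₂ molecule, so n(H₂) = 0.3067 / 2 = 0.1534 mol.
V = nRT/P = (0.1534 × 8.314 × 337) / (178 × 10³ Pa) = 0.00241 m³ = 2.41 L.

2.41 L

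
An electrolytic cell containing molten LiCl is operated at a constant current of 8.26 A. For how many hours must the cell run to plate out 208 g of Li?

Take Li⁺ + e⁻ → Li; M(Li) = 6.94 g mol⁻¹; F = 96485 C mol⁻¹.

n(Li) = m/M = 208 / 6.94 = 29.97 mol.
Each Li atom requires 1 electron, so n(e⁻) = 1 × 29.97 = 29.97 mol.
Q = n(e⁻)·F = 29.97 × 96485 = 2892000 C.
t = Q/I = 2892000 / 8.260 A = 350100 s = 97.2 h.

97.2 h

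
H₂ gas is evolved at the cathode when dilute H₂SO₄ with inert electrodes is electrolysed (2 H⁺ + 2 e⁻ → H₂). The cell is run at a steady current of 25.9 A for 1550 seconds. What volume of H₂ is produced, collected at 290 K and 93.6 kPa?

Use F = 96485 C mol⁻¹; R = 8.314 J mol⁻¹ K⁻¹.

5.36 L

Q = I·t = 25.90 A × 1550.0 s = 40140 C.
n(e⁻) = Q/F = 40140 / 96485 = 0.4161 mol.
2 electrons are transferred per H₂ molecule, so n(H₂) = 0.4161 / 2 = 0.2080 mol.
V = nRT/P = (0.2080 × 8.314 × 290) / (93.6 × 10³ Pa) = 0.00536 m³ = 5.36 L.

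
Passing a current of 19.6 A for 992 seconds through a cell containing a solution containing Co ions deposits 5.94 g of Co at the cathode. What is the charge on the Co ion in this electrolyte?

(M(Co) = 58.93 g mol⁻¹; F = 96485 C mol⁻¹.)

+2

Q = I·t = 19.60 A × 992.00 s = 19440 C, so n(e⁻) = 19440/96485 = 0.2015 mol.
n(Co) deposited = 5.94 / 58.93 = 0.1008 mol.
Electrons per atom = n(e⁻)/n(Co) = 0.2015 / 0.1008 = 2.00 ≈ 2, so the ion is Co²⁺.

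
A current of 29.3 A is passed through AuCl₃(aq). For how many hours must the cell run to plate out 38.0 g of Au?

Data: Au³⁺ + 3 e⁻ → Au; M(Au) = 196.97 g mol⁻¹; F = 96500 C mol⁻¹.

0.529 h

n(Au) = m/M = 38.0 / 196.97 = 0.1929 mol.
Each Au atom requires 3 electrons, so n(e⁻) = 3 × 0.1929 = 0.5788 mol.
Q = n(e⁻)·F = 0.5788 × 96500 = 55850 C.
t = Q/I = 55850 / 29.30 A = 1906 s = 0.529 h.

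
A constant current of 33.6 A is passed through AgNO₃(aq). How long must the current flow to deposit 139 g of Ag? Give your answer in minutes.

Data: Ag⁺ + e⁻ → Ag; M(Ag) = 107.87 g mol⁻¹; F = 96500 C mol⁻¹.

n(Ag) = m/M = 139 / 107.87 = 1.289 mol.
Each Ag atom requires 1 electron, so n(e⁻) = 1 × 1.289 = 1.289 mol.
Q = n(e⁻)·F = 1.289 × 96500 = 124300 C.
t = Q/I = 124300 / 33.60 A = 3701 s = 61.7 min.

61.7 min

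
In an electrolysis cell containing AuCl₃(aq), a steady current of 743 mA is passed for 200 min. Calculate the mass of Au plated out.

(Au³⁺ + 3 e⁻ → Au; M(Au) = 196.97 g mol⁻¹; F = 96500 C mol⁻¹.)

Q = I·t = 0.7430 A × 12000 s = 8916 C.
n(e⁻) = Q/F = 8916 / 96500 = 0.09239 mol.
Au³⁺ + 3 e⁻ → Au, so n(Au) = n(e⁻)/3 = 0.03080 mol.
m = n·M = 0.03080 × 196.97 = 6.07 g.

6.07 g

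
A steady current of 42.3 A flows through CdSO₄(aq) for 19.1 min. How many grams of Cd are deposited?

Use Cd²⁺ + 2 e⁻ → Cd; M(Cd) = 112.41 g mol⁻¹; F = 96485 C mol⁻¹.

Q = I·t = 42.30 A × 1146.0 s = 48480 C.
n(e⁻) = Q/F = 48480 / 96485 = 0.5024 mol.
Cd²⁺ + 2 e⁻ → Cd, so n(Cd) = n(e⁻)/2 = 0.2512 mol.
m = n·M = 0.2512 × 112.41 = 28.2 g.

28.2 g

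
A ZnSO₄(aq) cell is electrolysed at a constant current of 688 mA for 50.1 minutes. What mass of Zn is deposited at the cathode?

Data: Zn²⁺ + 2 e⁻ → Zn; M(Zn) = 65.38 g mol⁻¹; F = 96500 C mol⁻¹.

0.701 g

Q = I·t = 0.6880 A × 3006.0 s = 2068 C.
n(e⁻) = Q/F = 2068 / 96500 = 0.02143 mol.
Zn²⁺ + 2 e⁻ → Zn, so n(Zn) = n(e⁻)/2 = 0.01072 mol.
m = n·M = 0.01072 × 65.38 = 0.701 g.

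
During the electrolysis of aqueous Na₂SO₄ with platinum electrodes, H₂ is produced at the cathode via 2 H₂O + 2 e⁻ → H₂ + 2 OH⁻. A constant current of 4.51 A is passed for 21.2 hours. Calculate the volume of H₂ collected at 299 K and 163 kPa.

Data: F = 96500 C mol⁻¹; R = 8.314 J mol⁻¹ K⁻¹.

Q = I·t = 4.510 A × 76320 s = 344200 C.
n(e⁻) = Q/F = 344200 / 96500 = 3.567 mol.
2 electrons are transferred per H₂ molecule, so n(H₂) = 3.567 / 2 = 1.783 mol.
V = nRT/P = (1.783 × 8.314 × 299) / (163 × 10³ Pa) = 0.0272 m³ = 27.2 L.

27.2 L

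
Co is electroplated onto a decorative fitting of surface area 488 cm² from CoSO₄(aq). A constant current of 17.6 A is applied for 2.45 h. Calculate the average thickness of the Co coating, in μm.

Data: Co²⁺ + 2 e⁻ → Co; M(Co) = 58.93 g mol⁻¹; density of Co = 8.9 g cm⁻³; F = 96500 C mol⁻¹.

Q = I·t = 17.60 × 8820.0 = 155200 C; n(e⁻) = 1.609 mol.
n(Co) = n(e⁻)/2 = 0.8043 mol, so m = 0.8043 × 58.93 = 47.40 g.
Volume = m/ρ = 47.40 / 8.9 = 5.326 cm³.
Thickness = V/A = 5.326 / 488 = 0.0109 cm = 109 μm.

109 μm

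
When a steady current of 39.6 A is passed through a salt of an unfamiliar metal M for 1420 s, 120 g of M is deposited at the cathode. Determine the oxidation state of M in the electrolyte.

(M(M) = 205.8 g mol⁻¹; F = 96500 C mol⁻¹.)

Q = I·t = 39.60 A × 1420.0 s = 56230 C, so n(e⁻) = 56230/96500 = 0.5827 mol.
n(M) deposited = 120 / 205.8 = 0.5831 mol.
Electrons per atom = n(e⁻)/n(M) = 0.5827 / 0.5831 = 0.999 ≈ 1, so the ion is M⁺.

+1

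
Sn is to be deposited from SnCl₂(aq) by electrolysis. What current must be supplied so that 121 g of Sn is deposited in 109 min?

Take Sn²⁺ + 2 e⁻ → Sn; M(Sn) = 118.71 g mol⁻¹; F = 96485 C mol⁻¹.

30.1 A

n(Sn) = 121 / 118.71 = 1.019 mol.
n(e⁻) = 2 × 1.019 = 2.039 mol.
Q = n(e⁻)·F = 2.039 × 96485 = 196700 C.
I = Q/t = 196700 / 6540.0 s = 30.1 A.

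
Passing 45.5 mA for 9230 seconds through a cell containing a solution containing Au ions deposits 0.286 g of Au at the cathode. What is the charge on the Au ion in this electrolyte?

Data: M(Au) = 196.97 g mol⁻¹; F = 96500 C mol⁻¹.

Q = I·t = 0.04550 A × 9230.0 s = 420.0 C, so n(e⁻) = 420.0/96500 = 0.004352 mol.
n(Au) deposited = 0.286 / 196.97 = 0.001452 mol.
Electrons per atom = n(e⁻)/n(Au) = 0.004352 / 0.001452 = 3.00 ≈ 3, so the ion is Au³⁺.

+3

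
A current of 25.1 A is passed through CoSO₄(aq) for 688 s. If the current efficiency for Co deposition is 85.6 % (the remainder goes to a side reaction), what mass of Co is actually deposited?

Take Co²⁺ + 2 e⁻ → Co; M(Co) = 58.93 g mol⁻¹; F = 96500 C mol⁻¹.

Q = I·t = 25.10 × 688.00 = 17270 C.
n(e⁻) = 17270/96500 = 0.1790 mol; theoretically n(Co) = 0.1790/2 = 0.08948 mol, m_theo = 5.273 g.
At 85.6 % efficiency, m_actual = 0.856 × 5.273 = 4.51 g.

4.51 g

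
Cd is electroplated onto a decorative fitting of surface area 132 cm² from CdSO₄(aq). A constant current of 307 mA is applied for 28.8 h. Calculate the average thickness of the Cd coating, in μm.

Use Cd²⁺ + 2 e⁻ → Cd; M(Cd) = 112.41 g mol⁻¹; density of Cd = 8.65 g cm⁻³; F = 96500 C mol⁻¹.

162 μm

Q = I·t = 0.3070 × 103680 = 31830 C; n(e⁻) = 0.3298 mol.
n(Cd) = n(e⁻)/2 = 0.1649 mol, so m = 0.1649 × 112.41 = 18.54 g.
Volume = m/ρ = 18.54 / 8.65 = 2.143 cm³.
Thickness = V/A = 2.143 / 132 = 0.0162 cm = 162 μm.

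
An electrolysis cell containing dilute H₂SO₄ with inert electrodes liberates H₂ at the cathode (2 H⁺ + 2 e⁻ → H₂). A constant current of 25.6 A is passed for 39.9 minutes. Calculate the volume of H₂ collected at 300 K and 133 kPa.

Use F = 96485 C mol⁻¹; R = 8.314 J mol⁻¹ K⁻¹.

Q = I·t = 25.60 A × 2394.0 s = 61290 C.
n(e⁻) = Q/F = 61290 / 96485 = 0.6352 mol.
2 electrons are transferred per H₂ molecule, so n(H₂) = 0.6352 / 2 = 0.3176 mol.
V = nRT/P = (0.3176 × 8.314 × 300) / (133 × 10³ Pa) = 0.00596 m³ = 5.96 L.

5.96 L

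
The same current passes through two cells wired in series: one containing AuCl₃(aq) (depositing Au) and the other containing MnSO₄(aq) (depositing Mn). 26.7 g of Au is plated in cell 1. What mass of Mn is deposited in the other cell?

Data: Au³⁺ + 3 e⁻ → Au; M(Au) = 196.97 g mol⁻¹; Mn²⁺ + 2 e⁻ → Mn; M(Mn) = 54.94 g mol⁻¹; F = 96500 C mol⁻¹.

n(Au) = 26.7 / 196.97 = 0.1356 mol.
Since Au³⁺ + 3 e⁻ → Au, n(e⁻) passed = 3 × 0.1356 = 0.4067 mol.
Cells in series carry the same charge, so the same 0.4067 mol of electrons passes through cell 2.
Mn²⁺ + 2 e⁻ → Mn, so n(Mn) = 0.4067 / 2 = 0.2033 mol.
m(Mn) = 0.2033 × 54.94 = 11.2 g.

11.2 g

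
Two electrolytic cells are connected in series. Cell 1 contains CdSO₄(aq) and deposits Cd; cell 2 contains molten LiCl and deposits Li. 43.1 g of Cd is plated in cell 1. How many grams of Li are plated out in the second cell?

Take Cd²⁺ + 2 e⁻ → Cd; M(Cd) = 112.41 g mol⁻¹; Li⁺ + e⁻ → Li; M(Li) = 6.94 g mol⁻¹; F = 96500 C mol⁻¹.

5.32 g

n(Cd) = 43.1 / 112.41 = 0.3834 mol.
Since Cd²⁺ + 2 e⁻ → Cd, n(e⁻) passed = 2 × 0.3834 = 0.7668 mol.
Cells in series carry the same charge, so the same 0.7668 mol of electrons passes through cell 2.
Li⁺ + e⁻ → Li, so n(Li) = 0.7668 / 1 = 0.7668 mol.
m(Li) = 0.7668 × 6.94 = 5.32 g.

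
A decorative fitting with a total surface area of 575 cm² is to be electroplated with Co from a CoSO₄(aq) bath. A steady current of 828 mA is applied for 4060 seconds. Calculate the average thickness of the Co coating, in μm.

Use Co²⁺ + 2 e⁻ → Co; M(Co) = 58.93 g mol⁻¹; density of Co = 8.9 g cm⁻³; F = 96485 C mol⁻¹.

2.01 μm

Q = I·t = 0.8280 × 4060.0 = 3362 C; n(e⁻) = 0.03484 mol.
n(Co) = n(e⁻)/2 = 0.01742 mol, so m = 0.01742 × 58.93 = 1.027 g.
Volume = m/ρ = 1.027 / 8.9 = 0.1153 cm³.
Thickness = V/A = 0.1153 / 575 = 2.01 × 10⁻⁴ cm = 2.01 μm.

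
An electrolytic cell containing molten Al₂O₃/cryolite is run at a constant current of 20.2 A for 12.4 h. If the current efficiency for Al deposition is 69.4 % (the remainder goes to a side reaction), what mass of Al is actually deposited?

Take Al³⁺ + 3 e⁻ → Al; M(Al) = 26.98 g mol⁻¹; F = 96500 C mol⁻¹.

Q = I·t = 20.20 × 44640 = 901700 C.
n(e⁻) = 901700/96500 = 9.344 mol; theoretically n(Al) = 9.344/3 = 3.115 mol, m_theo = 84.04 g.
At 69.4 % efficiency, m_actual = 0.694 × 84.04 = 58.3 g.

58.3 g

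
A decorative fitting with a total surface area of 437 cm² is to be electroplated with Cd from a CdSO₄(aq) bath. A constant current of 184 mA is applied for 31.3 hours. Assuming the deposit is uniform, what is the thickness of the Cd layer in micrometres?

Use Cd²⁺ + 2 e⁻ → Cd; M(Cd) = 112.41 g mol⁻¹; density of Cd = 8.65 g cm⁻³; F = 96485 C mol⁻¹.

Q = I·t = 0.1840 × 112680 = 20730 C; n(e⁻) = 0.2149 mol.
n(Cd) = n(e⁻)/2 = 0.1074 mol, so m = 0.1074 × 112.41 = 12.08 g.
Volume = m/ρ = 12.08 / 8.65 = 1.396 cm³.
Thickness = V/A = 1.396 / 437 = 0.00320 cm = 32.0 μm.

32.0 μm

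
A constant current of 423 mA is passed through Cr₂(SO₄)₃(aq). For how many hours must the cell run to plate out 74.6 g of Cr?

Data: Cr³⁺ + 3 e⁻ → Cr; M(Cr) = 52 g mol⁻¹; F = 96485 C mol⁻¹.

273 h

n(Cr) = m/M = 74.6 / 52 = 1.435 mol.
Each Cr atom requires 3 electrons, so n(e⁻) = 3 × 1.435 = 4.304 mol.
Q = n(e⁻)·F = 4.304 × 96485 = 415300 C.
t = Q/I = 415300 / 0.4230 A = 981700 s = 273 h.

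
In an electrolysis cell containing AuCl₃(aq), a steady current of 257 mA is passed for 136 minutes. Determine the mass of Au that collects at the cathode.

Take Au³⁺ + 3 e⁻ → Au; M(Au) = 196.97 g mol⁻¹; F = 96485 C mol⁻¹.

Q = I·t = 0.2570 A × 8160.0 s = 2097 C.
n(e⁻) = Q/F = 2097 / 96485 = 0.02174 mol.
Au³⁺ + 3 e⁻ → Au, so n(Au) = n(e⁻)/3 = 0.007245 mol.
m = n·M = 0.007245 × 196.97 = 1.43 g.

1.43 g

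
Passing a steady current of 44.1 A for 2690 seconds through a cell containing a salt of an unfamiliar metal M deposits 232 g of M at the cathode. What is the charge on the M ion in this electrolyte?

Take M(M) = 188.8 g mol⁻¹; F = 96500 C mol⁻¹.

Q = I·t = 44.10 A × 2690.0 s = 118600 C, so n(e⁻) = 118600/96500 = 1.229 mol.
n(M) deposited = 232 / 188.8 = 1.229 mol.
Electrons per atom = n(e⁻)/n(M) = 1.229 / 1.229 = 1.00 ≈ 1, so the ion is M⁺.

+1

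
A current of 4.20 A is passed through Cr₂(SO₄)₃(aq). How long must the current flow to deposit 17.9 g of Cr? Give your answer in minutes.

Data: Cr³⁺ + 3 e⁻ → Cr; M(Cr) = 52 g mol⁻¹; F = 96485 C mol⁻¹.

395 min

n(Cr) = m/M = 17.9 / 52 = 0.3442 mol.
Each Cr atom requires 3 electrons, so n(e⁻) = 3 × 0.3442 = 1.033 mol.
Q = n(e⁻)·F = 1.033 × 96485 = 99640 C.
t = Q/I = 99640 / 4.200 A = 23720 s = 395 min.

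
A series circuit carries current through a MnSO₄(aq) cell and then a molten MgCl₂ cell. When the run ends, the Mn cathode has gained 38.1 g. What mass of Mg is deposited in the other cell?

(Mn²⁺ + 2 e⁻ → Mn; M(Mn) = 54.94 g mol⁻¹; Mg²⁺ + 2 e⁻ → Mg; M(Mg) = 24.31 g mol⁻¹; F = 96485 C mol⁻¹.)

n(Mn) = 38.1 / 54.94 = 0.6935 mol.
Since Mn²⁺ + 2 e⁻ → Mn, n(e⁻) passed = 2 × 0.6935 = 1.387 mol.
Cells in series carry the same charge, so the same 1.387 mol of electrons passes through cell 2.
Mg²⁺ + 2 e⁻ → Mg, so n(Mg) = 1.387 / 2 = 0.6935 mol.
m(Mg) = 0.6935 × 24.31 = 16.9 g.

16.9 g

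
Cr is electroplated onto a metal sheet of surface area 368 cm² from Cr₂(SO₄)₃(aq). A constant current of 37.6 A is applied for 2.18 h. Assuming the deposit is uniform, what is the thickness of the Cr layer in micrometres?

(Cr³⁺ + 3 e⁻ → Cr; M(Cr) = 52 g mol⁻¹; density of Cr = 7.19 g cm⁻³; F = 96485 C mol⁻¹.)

200 μm

Q = I·t = 37.60 × 7848.0 = 295100 C; n(e⁻) = 3.058 mol.
n(Cr) = n(e⁻)/3 = 1.019 mol, so m = 1.019 × 52 = 53.01 g.
Volume = m/ρ = 53.01 / 7.19 = 7.373 cm³.
Thickness = V/A = 7.373 / 368 = 0.0200 cm = 200 μm.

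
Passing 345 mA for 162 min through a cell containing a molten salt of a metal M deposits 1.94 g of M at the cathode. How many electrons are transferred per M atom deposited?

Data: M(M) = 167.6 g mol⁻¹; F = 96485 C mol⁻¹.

3

Q = I·t = 0.3450 A × 9720.0 s = 3353 C, so n(e⁻) = 3353/96485 = 0.03476 mol.
n(M) deposited = 1.94 / 167.6 = 0.01158 mol.
Electrons per atom = n(e⁻)/n(M) = 0.03476 / 0.01158 = 3.00 ≈ 3, so the ion is M³⁺.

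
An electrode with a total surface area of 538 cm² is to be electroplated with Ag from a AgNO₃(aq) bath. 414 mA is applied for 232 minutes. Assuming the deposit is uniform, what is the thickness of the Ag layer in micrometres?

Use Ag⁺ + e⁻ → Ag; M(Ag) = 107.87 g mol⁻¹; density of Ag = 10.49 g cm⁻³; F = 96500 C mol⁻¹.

11.4 μm

Q = I·t = 0.4140 × 13920 = 5763 C; n(e⁻) = 0.05972 mol.
n(Ag) = n(e⁻)/1 = 0.05972 mol, so m = 0.05972 × 107.87 = 6.442 g.
Volume = m/ρ = 6.442 / 10.49 = 0.6141 cm³.
Thickness = V/A = 0.6141 / 538 = 0.00114 cm = 11.4 μm.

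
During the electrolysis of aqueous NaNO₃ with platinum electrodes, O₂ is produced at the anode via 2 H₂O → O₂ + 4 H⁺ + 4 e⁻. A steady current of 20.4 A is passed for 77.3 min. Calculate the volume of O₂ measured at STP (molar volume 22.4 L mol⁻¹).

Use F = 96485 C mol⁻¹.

5.49 L

Q = I·t = 20.40 A × 4638.0 s = 94620 C.
n(e⁻) = Q/F = 94620 / 96485 = 0.9806 mol.
4 electrons are transferred per O₂ molecule, so n(O₂) = 0.9806 / 4 = 0.2452 mol.
V = n × V_m = 0.2452 × 22.4 = 5.49 L.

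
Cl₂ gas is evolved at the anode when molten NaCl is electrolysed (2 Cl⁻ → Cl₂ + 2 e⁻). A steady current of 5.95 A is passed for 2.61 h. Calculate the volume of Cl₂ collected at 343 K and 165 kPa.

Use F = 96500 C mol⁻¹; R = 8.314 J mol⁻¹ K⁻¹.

5.01 L

Q = I·t = 5.950 A × 9396.0 s = 55910 C.
n(e⁻) = Q/F = 55910 / 96500 = 0.5793 mol.
2 electrons are transferred per Cl₂ molecule, so n(Cl₂) = 0.5793 / 2 = 0.2897 mol.
V = nRT/P = (0.2897 × 8.314 × 343) / (165 × 10³ Pa) = 0.00501 m³ = 5.01 L.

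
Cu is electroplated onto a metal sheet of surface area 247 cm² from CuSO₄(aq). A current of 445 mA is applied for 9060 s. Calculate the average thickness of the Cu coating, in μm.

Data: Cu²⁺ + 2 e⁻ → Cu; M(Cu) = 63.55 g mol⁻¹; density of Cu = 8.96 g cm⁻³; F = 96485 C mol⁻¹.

Q = I·t = 0.4450 × 9060.0 = 4032 C; n(e⁻) = 0.04179 mol.
n(Cu) = n(e⁻)/2 = 0.02089 mol, so m = 0.02089 × 63.55 = 1.328 g.
Volume = m/ρ = 1.328 / 8.96 = 0.1482 cm³.
Thickness = V/A = 0.1482 / 247 = 6.00 × 10⁻⁴ cm = 6.00 μm.

6.00 μm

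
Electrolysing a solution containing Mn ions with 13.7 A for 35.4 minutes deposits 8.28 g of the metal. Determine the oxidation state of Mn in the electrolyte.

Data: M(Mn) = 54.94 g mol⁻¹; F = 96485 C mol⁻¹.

Q = I·t = 13.70 A × 2124.0 s = 29100 C, so n(e⁻) = 29100/96485 = 0.3016 mol.
n(Mn) deposited = 8.28 / 54.94 = 0.1507 mol.
Electrons per atom = n(e⁻)/n(Mn) = 0.3016 / 0.1507 = 2.00 ≈ 2, so the ion is Mn²⁺.

+2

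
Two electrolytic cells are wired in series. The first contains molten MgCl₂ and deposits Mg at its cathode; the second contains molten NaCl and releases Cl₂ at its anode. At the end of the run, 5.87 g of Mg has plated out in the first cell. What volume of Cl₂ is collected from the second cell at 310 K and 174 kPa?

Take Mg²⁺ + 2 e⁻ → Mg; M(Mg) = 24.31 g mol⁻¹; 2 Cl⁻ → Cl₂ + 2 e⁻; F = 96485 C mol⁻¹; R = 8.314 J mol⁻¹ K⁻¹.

n(Mg) = 5.87 / 24.31 = 0.2415 mol, so n(e⁻) = 2 × 0.2415 = 0.4829 mol.
The cells are in series, so the same 0.4829 mol of electrons passes through the second cell.
2 Cl⁻ → Cl₂ + 2 e⁻ — 2 mol e⁻ per mol Cl₂, so n(Cl₂) = 0.4829/2 = 0.2415 mol.
V = nRT/P = (0.2415 × 8.314 × 310) / (174 × 10³) = 0.00358 m³ = 3.58 L.

3.58 L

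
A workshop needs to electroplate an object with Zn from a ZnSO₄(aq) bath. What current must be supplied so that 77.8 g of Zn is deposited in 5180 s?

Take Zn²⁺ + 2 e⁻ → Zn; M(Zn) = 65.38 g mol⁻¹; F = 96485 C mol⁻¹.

44.3 A

n(Zn) = 77.8 / 65.38 = 1.190 mol.
n(e⁻) = 2 × 1.190 = 2.380 mol.
Q = n(e⁻)·F = 2.380 × 96485 = 229600 C.
I = Q/t = 229600 / 5180.0 s = 44.3 A.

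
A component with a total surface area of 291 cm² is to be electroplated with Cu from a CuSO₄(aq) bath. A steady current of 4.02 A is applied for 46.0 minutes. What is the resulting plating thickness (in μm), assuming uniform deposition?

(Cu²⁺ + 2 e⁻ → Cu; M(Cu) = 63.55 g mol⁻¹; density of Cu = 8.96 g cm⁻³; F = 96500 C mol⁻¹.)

Q = I·t = 4.020 × 2760.0 = 11100 C; n(e⁻) = 0.1150 mol.
n(Cu) = n(e⁻)/2 = 0.05749 mol, so m = 0.05749 × 63.55 = 3.653 g.
Volume = m/ρ = 3.653 / 8.96 = 0.4077 cm³.
Thickness = V/A = 0.4077 / 291 = 0.00140 cm = 14.0 μm.

14.0 μm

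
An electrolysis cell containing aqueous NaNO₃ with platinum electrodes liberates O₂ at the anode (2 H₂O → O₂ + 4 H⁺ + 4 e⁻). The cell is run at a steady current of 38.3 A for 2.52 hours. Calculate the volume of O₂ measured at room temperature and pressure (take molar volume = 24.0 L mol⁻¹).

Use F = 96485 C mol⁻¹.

21.6 L

Q = I·t = 38.30 A × 9072.0 s = 347500 C.
n(e⁻) = Q/F = 347500 / 96485 = 3.601 mol.
4 electrons are transferred per O₂ molecule, so n(O₂) = 3.601 / 4 = 0.9003 mol.
V = n × V_m = 0.9003 × 24.0 = 21.6 L.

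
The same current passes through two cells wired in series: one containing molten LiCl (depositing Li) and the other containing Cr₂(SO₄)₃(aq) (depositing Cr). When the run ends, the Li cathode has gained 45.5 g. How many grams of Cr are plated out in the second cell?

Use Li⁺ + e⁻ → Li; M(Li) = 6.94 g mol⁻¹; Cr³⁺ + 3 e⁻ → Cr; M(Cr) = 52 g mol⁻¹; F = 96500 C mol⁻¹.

n(Li) = 45.5 / 6.94 = 6.556 mol.
Since Li⁺ + e⁻ → Li, n(e⁻) passed = 1 × 6.556 = 6.556 mol.
Cells in series carry the same charge, so the same 6.556 mol of electrons passes through cell 2.
Cr³⁺ + 3 e⁻ → Cr, so n(Cr) = 6.556 / 3 = 2.185 mol.
m(Cr) = 2.185 × 52 = 114 g.

114 g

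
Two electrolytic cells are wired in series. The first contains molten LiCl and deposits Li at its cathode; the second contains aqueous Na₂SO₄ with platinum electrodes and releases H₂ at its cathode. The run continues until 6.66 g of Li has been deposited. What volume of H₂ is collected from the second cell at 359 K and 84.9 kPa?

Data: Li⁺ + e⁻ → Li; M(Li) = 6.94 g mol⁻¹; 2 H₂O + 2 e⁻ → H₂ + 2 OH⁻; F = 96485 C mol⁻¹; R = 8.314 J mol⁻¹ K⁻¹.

16.9 L

n(Li) = 6.66 / 6.94 = 0.9597 mol, so n(e⁻) = 1 × 0.9597 = 0.9597 mol.
The cells are in series, so the same 0.9597 mol of electrons passes through the second cell.
2 H₂O + 2 e⁻ → H₂ + 2 OH⁻ — 2 mol e⁻ per mol H₂, so n(H₂) = 0.9597/2 = 0.4798 mol.
V = nRT/P = (0.4798 × 8.314 × 359) / (84.9 × 10³) = 0.0169 m³ = 16.9 L.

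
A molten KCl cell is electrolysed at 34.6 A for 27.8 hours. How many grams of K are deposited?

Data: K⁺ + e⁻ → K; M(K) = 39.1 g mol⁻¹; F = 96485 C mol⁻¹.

Q = I·t = 34.60 A × 100080 s = 3463000 C.
n(e⁻) = Q/F = 3463000 / 96485 = 35.89 mol.
K⁺ + e⁻ → K, so n(K) = n(e⁻)/1 = 35.89 mol.
m = n·M = 35.89 × 39.1 = 1400 g.

1400 g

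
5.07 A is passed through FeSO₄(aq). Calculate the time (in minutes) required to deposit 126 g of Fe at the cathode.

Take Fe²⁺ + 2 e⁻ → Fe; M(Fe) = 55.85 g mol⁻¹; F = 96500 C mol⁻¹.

1430 min

n(Fe) = m/M = 126 / 55.85 = 2.256 mol.
Each Fe atom requires 2 electrons, so n(e⁻) = 2 × 2.256 = 4.512 mol.
Q = n(e⁻)·F = 4.512 × 96500 = 435400 C.
t = Q/I = 435400 / 5.070 A = 85880 s = 1430 min.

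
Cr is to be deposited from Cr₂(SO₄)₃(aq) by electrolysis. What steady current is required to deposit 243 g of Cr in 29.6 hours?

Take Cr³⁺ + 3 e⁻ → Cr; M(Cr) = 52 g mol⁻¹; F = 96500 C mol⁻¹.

n(Cr) = 243 / 52 = 4.673 mol.
n(e⁻) = 3 × 4.673 = 14.02 mol.
Q = n(e⁻)·F = 14.02 × 96500 = 1353000 C.
I = Q/t = 1353000 / 106560 s = 12.7 A.

12.7 A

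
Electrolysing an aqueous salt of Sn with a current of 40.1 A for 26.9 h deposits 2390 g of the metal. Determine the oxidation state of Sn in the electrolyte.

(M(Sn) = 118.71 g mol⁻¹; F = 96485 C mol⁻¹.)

Q = I·t = 40.10 A × 96840 s = 3883000 C, so n(e⁻) = 3883000/96485 = 40.25 mol.
n(Sn) deposited = 2390 / 118.71 = 20.13 mol.
Electrons per atom = n(e⁻)/n(Sn) = 40.25 / 20.13 = 2.00 ≈ 2, so the ion is Sn²⁺.

+2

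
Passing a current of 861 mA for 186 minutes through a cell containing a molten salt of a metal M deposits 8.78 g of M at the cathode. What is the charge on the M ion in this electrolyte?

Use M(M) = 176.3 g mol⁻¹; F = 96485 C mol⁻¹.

+2

Q = I·t = 0.8610 A × 11160 s = 9609 C, so n(e⁻) = 9609/96485 = 0.09959 mol.
n(M) deposited = 8.78 / 176.3 = 0.04980 mol.
Electrons per atom = n(e⁻)/n(M) = 0.09959 / 0.04980 = 2.00 ≈ 2, so the ion is M²⁺.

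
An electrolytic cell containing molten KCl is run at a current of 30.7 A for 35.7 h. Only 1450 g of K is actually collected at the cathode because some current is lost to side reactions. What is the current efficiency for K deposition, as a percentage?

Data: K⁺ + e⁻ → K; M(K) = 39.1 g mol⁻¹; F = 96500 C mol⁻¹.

Q = I·t = 30.70 × 128520 = 3946000 C; n(e⁻) = 3946000/96500 = 40.89 mol.
Theoretical n(K) = n(e⁻)/1 = 40.89 mol, i.e. m_theo = 40.89 × 39.1 = 1599 g.
Efficiency = m_actual / m_theo = 1450 / 1599 = 90.7 %.

90.7 %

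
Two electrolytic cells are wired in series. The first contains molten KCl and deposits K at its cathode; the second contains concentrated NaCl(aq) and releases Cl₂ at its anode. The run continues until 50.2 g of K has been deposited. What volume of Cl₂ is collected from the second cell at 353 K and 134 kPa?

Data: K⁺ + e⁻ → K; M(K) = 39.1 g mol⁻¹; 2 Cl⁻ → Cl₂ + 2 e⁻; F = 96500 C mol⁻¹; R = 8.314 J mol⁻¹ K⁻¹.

n(K) = 50.2 / 39.1 = 1.284 mol, so n(e⁻) = 1 × 1.284 = 1.284 mol.
The cells are in series, so the same 1.284 mol of electrons passes through the second cell.
2 Cl⁻ → Cl₂ + 2 e⁻ — 2 mol e⁻ per mol Cl₂, so n(Cl₂) = 1.284/2 = 0.6419 mol.
V = nRT/P = (0.6419 × 8.314 × 353) / (134 × 10³) = 0.0141 m³ = 14.1 L.

14.1 L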